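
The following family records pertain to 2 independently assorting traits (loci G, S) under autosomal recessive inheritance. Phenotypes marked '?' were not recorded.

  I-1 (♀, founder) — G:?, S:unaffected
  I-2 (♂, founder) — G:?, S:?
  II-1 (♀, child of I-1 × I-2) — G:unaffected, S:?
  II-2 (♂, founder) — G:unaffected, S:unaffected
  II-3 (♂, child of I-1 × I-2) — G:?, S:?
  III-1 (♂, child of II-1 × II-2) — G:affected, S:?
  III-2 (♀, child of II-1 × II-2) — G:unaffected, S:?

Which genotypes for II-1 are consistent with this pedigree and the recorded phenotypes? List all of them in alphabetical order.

G/I-1 ? ·: GG|Gg|gg
G/I-2 ? ·: GG|Gg|gg
G/II-1 un I-1×I-2: Gg
G/II-2 un ·: Gg
G/II-3 ? I-1×I-2: GG|Gg|gg
G/III-1 aff II-1×II-2: gg
G/III-2 un II-1×II-2: GG|Gg
⇒ G over [I-1,I-2,II-1,II-2,II-3,III-1,III-2]: 26 consistent
S/I-1 un ·: SS|Ss
S/I-2 ? ·: SS|Ss|ss
S/II-1 ? I-1×I-2: SS|Ss|ss
S/II-2 un ·: SS|Ss
S/II-3 ? I-1×I-2: SS|Ss|ss
S/III-1 ? II-1×II-2: SS|Ss|ss
S/III-2 ? II-1×II-2: SS|Ss|ss
⇒ S over [I-1,I-2,II-1,II-2,II-3,III-1,III-2]: 195 consistent

II-1 ∈ {Gg SS, Gg Ss, Gg ss}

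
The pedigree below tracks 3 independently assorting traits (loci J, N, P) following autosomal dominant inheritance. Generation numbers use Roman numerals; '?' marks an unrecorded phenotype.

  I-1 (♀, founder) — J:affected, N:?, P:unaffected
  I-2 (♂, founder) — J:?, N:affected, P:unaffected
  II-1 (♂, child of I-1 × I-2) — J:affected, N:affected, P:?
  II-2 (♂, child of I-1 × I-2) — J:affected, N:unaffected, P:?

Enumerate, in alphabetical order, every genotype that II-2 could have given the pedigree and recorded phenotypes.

J/I-1 aff ·: Jj|JJ
J/I-2 ? ·: jj|Jj|JJ
J/II-1 aff I-1×I-2: Jj|JJ
J/II-2 aff I-1×I-2: Jj|JJ
⇒ J over [I-1,I-2,II-1,II-2]: 15 consistent
N/I-1 ? ·: nn|Nn
N/I-2 aff ·: Nn
N/II-1 aff I-1×I-2: Nn|NN
N/II-2 un I-1×I-2: nn
⇒ N over [I-1,I-2,II-1,II-2]: 3 consistent
P/I-1 un ·: pp
P/I-2 un ·: pp
P/II-1 ? I-1×I-2: pp
P/II-2 ? I-1×I-2: pp
⇒ P over [I-1,I-2,II-1,II-2]: 1 consistent

II-2 ∈ {JJ nn pp, Jj nn pp}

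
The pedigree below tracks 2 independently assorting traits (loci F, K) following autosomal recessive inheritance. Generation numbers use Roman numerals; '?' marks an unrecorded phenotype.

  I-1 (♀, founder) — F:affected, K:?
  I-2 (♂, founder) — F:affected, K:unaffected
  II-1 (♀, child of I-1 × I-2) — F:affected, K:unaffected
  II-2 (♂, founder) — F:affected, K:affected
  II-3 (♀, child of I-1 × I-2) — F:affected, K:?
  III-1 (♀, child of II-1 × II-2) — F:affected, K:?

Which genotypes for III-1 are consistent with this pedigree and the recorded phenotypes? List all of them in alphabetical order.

F/I-1 aff ·: ff
F/I-2 aff ·: ff
F/II-1 aff I-1×I-2: ff
F/II-2 aff ·: ff
F/II-3 aff I-1×I-2: ff
F/III-1 aff II-1×II-2: ff
⇒ F over [I-1,I-2,II-1,II-2,II-3,III-1]: 1 consistent
K/I-1 ? ·: KK|Kk|kk
K/I-2 un ·: KK|Kk
K/II-1 un I-1×I-2: KK|Kk
K/II-2 aff ·: kk
K/II-3 ? I-1×I-2: KK|Kk|kk
K/III-1 ? II-1×II-2: Kk|kk
⇒ K over [I-1,I-2,II-1,II-2,II-3,III-1]: 28 consistent

III-1 ∈ {ff Kk, ff kk}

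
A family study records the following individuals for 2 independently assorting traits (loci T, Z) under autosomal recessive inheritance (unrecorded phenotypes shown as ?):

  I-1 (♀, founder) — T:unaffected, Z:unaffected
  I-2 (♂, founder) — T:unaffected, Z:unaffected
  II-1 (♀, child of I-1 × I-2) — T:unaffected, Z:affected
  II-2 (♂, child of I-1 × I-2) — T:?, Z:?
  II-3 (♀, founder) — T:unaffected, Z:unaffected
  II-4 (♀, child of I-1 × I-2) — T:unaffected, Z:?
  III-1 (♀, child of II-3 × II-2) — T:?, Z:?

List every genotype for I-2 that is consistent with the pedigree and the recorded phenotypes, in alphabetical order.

I-2 ∈ {TT Zz, Tt Zz}

T/I-1 un ·: TT|Tt
T/I-2 un ·: TT|Tt
T/II-1 un I-1×I-2: TT|Tt
T/II-2 ? I-1×I-2: TT|Tt|tt
T/II-3 un ·: TT|Tt
T/II-4 un I-1×I-2: TT|Tt
T/III-1 ? II-3×II-2: TT|Tt|tt
⇒ T over [I-1,I-2,II-1,II-2,II-3,II-4,III-1]: 111 consistent
Z/I-1 un ·: Zz
Z/I-2 un ·: Zz
Z/II-1 aff I-1×I-2: zz
Z/II-2 ? I-1×I-2: ZZ|Zz|zz
Z/II-3 un ·: ZZ|Zz
Z/II-4 ? I-1×I-2: ZZ|Zz|zz
Z/III-1 ? II-3×II-2: ZZ|Zz|zz
⇒ Z over [I-1,I-2,II-1,II-2,II-3,II-4,III-1]: 33 consistent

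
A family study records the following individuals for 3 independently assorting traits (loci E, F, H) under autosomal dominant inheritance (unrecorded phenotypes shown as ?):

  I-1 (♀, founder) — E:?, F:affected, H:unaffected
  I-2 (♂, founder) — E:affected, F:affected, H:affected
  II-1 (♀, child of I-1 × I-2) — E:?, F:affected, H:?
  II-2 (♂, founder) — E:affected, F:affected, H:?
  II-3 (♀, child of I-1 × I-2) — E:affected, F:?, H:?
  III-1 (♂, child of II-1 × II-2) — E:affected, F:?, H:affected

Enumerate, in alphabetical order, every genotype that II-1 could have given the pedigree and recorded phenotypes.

II-1 ∈ {EE FF Hh, EE FF hh, EE Ff Hh, EE Ff hh, Ee FF Hh, Ee FF hh, Ee Ff Hh, Ee Ff hh, ee FF Hh, ee FF hh, ee Ff Hh, ee Ff hh}

E/I-1 ? ·: ee|Ee|EE
E/I-2 aff ·: Ee|EE
E/II-1 ? I-1×I-2: ee|Ee|EE
E/II-2 aff ·: Ee|EE
E/II-3 aff I-1×I-2: Ee|EE
E/III-1 aff II-1×II-2: Ee|EE
⇒ E over [I-1,I-2,II-1,II-2,II-3,III-1]: 59 consistent
F/I-1 aff ·: Ff|FF
F/I-2 aff ·: Ff|FF
F/II-1 aff I-1×I-2: Ff|FF
F/II-2 aff ·: Ff|FF
F/II-3 ? I-1×I-2: ff|Ff|FF
F/III-1 ? II-1×II-2: ff|Ff|FF
⇒ F over [I-1,I-2,II-1,II-2,II-3,III-1]: 59 consistent
H/I-1 un ·: hh
H/I-2 aff ·: Hh|HH
H/II-1 ? I-1×I-2: hh|Hh
H/II-2 ? ·: hh|Hh|HH
H/II-3 ? I-1×I-2: hh|Hh
H/III-1 aff II-1×II-2: Hh|HH
⇒ H over [I-1,I-2,II-1,II-2,II-3,III-1]: 19 consistent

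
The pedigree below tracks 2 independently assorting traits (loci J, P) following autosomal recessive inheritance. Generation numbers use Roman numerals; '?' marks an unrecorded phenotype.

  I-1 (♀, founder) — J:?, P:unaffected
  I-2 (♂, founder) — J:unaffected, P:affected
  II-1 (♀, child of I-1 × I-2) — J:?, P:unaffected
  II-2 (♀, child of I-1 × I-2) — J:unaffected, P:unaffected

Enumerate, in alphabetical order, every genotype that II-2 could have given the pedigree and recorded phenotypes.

II-2 ∈ {JJ Pp, Jj Pp}

J/I-1 ? ·: JJ|Jj|jj
J/I-2 un ·: JJ|Jj
J/II-1 ? I-1×I-2: JJ|Jj|jj
J/II-2 un I-1×I-2: JJ|Jj
⇒ J over [I-1,I-2,II-1,II-2]: 18 consistent
P/I-1 un ·: PP|Pp
P/I-2 aff ·: pp
P/II-1 un I-1×I-2: Pp
P/II-2 un I-1×I-2: Pp
⇒ P over [I-1,I-2,II-1,II-2]: 2 consistent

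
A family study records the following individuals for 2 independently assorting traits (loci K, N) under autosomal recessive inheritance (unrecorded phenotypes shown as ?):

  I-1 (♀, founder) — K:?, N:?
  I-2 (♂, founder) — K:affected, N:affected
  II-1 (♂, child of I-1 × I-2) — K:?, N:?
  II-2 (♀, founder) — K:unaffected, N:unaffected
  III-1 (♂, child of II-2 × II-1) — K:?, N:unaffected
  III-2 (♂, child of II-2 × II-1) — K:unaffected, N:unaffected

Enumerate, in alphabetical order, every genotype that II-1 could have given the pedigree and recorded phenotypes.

II-1 ∈ {Kk Nn, Kk nn, kk Nn, kk nn}

K/I-1 ? ·: KK|Kk|kk
K/I-2 aff ·: kk
K/II-1 ? I-1×I-2: Kk|kk
K/II-2 un ·: KK|Kk
K/III-1 ? II-2×II-1: KK|Kk|kk
K/III-2 un II-2×II-1: KK|Kk
⇒ K over [I-1,I-2,II-1,II-2,III-1,III-2]: 26 consistent
N/I-1 ? ·: NN|Nn|nn
N/I-2 aff ·: nn
N/II-1 ? I-1×I-2: Nn|nn
N/II-2 un ·: NN|Nn
N/III-1 un II-2×II-1: NN|Nn
N/III-2 un II-2×II-1: NN|Nn
⇒ N over [I-1,I-2,II-1,II-2,III-1,III-2]: 20 consistent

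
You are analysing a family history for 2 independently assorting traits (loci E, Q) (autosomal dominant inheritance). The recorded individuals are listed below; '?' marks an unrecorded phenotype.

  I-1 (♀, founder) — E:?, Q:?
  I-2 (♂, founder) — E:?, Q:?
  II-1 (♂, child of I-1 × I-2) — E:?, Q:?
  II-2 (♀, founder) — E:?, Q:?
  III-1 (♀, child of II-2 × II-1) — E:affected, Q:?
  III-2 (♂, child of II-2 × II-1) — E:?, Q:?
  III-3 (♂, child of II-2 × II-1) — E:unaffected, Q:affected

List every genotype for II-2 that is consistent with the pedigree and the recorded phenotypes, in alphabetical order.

E/I-1 ? ·: ee|Ee|EE
E/I-2 ? ·: ee|Ee|EE
E/II-1 ? I-1×I-2: ee|Ee
E/II-2 ? ·: ee|Ee
E/III-1 aff II-2×II-1: Ee|EE
E/III-2 ? II-2×II-1: ee|Ee|EE
E/III-3 un II-2×II-1: ee
⇒ E over [I-1,I-2,II-1,II-2,III-1,III-2,III-3]: 64 consistent
Q/I-1 ? ·: qq|Qq|QQ
Q/I-2 ? ·: qq|Qq|QQ
Q/II-1 ? I-1×I-2: qq|Qq|QQ
Q/II-2 ? ·: qq|Qq|QQ
Q/III-1 ? II-2×II-1: qq|Qq|QQ
Q/III-2 ? II-2×II-1: qq|Qq|QQ
Q/III-3 aff II-2×II-1: Qq|QQ
⇒ Q over [I-1,I-2,II-1,II-2,III-1,III-2,III-3]: 270 consistent

II-2 ∈ {Ee QQ, Ee Qq, Ee qq, ee QQ, ee Qq, ee qq}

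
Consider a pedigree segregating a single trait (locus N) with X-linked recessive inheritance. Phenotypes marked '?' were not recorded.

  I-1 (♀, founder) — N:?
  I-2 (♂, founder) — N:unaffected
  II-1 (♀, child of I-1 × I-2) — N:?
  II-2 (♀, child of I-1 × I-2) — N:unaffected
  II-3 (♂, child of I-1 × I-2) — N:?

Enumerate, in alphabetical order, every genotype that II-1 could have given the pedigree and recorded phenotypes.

N/I-1 ? ·: X^NX^N|X^NX^n|X^nX^n
N/I-2 un ·: X^NY
N/II-1 ? I-1×I-2: X^NX^N|X^NX^n
N/II-2 un I-1×I-2: X^NX^N|X^NX^n
N/II-3 ? I-1×I-2: X^NY|X^nY
⇒ N over [I-1,I-2,II-1,II-2,II-3]: 10 consistent

II-1 ∈ {X^NX^N, X^NX^n}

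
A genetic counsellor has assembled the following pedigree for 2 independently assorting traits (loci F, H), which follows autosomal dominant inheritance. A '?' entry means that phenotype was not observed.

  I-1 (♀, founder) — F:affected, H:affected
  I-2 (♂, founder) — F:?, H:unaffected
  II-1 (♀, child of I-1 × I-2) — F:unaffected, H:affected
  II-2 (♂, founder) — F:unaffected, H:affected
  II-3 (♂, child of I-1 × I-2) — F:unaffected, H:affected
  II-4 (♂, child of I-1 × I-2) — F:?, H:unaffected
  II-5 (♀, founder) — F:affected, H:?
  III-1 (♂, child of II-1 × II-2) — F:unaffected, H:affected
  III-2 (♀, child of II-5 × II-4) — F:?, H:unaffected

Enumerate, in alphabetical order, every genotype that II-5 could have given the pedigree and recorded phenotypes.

F/I-1 aff ·: Ff
F/I-2 ? ·: ff|Ff
F/II-1 un I-1×I-2: ff
F/II-2 un ·: ff
F/II-3 un I-1×I-2: ff
F/II-4 ? I-1×I-2: ff|Ff|FF
F/II-5 aff ·: Ff|FF
F/III-1 un II-1×II-2: ff
F/III-2 ? II-5×II-4: ff|Ff|FF
⇒ F over [I-1,I-2,II-1,II-2,II-3,II-4,II-5,III-1,III-2]: 19 consistent
H/I-1 aff ·: Hh
H/I-2 un ·: hh
H/II-1 aff I-1×I-2: Hh
H/II-2 aff ·: Hh|HH
H/II-3 aff I-1×I-2: Hh
H/II-4 un I-1×I-2: hh
H/II-5 ? ·: hh|Hh
H/III-1 aff II-1×II-2: Hh|HH
H/III-2 un II-5×II-4: hh
⇒ H over [I-1,I-2,II-1,II-2,II-3,II-4,II-5,III-1,III-2]: 8 consistent

II-5 ∈ {FF Hh, FF hh, Ff Hh, Ff hh}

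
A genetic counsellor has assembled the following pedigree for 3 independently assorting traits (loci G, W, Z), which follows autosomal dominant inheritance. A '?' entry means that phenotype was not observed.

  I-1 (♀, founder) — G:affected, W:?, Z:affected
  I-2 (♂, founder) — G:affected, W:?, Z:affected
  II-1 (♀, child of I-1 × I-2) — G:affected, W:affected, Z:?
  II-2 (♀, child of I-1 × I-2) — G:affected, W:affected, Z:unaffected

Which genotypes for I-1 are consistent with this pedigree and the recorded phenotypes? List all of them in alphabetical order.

G/I-1 aff ·: Gg|GG
G/I-2 aff ·: Gg|GG
G/II-1 aff I-1×I-2: Gg|GG
G/II-2 aff I-1×I-2: Gg|GG
⇒ G over [I-1,I-2,II-1,II-2]: 13 consistent
W/I-1 ? ·: ww|Ww|WW
W/I-2 ? ·: ww|Ww|WW
W/II-1 aff I-1×I-2: Ww|WW
W/II-2 aff I-1×I-2: Ww|WW
⇒ W over [I-1,I-2,II-1,II-2]: 17 consistent
Z/I-1 aff ·: Zz
Z/I-2 aff ·: Zz
Z/II-1 ? I-1×I-2: zz|Zz|ZZ
Z/II-2 un I-1×I-2: zz
⇒ Z over [I-1,I-2,II-1,II-2]: 3 consistent

I-1 ∈ {GG WW Zz, GG Ww Zz, GG ww Zz, Gg WW Zz, Gg Ww Zz, Gg ww Zz}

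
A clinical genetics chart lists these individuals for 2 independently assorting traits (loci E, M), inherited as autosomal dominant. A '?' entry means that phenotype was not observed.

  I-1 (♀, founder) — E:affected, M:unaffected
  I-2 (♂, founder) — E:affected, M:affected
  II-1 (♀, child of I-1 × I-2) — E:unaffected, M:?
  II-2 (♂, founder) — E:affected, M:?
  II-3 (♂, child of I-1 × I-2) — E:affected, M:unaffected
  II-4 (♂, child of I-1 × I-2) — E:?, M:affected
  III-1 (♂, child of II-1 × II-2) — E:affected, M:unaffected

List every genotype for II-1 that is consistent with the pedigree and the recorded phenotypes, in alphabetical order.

E/I-1 aff ·: Ee
E/I-2 aff ·: Ee
E/II-1 un I-1×I-2: ee
E/II-2 aff ·: Ee|EE
E/II-3 aff I-1×I-2: Ee|EE
E/II-4 ? I-1×I-2: ee|Ee|EE
E/III-1 aff II-1×II-2: Ee
⇒ E over [I-1,I-2,II-1,II-2,II-3,II-4,III-1]: 12 consistent
M/I-1 un ·: mm
M/I-2 aff ·: Mm
M/II-1 ? I-1×I-2: mm|Mm
M/II-2 ? ·: mm|Mm
M/II-3 un I-1×I-2: mm
M/II-4 aff I-1×I-2: Mm
M/III-1 un II-1×II-2: mm
⇒ M over [I-1,I-2,II-1,II-2,II-3,II-4,III-1]: 4 consistent

II-1 ∈ {ee Mm, ee mm}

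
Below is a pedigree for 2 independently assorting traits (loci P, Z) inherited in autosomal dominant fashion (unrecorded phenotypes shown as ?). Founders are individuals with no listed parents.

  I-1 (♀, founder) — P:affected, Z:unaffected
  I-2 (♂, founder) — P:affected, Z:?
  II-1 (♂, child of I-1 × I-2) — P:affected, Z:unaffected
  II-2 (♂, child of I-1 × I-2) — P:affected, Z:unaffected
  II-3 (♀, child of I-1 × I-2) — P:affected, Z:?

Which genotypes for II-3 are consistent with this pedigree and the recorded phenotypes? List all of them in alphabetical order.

P/I-1 aff ·: Pp|PP
P/I-2 aff ·: Pp|PP
P/II-1 aff I-1×I-2: Pp|PP
P/II-2 aff I-1×I-2: Pp|PP
P/II-3 aff I-1×I-2: Pp|PP
⇒ P over [I-1,I-2,II-1,II-2,II-3]: 25 consistent
Z/I-1 un ·: zz
Z/I-2 ? ·: zz|Zz
Z/II-1 un I-1×I-2: zz
Z/II-2 un I-1×I-2: zz
Z/II-3 ? I-1×I-2: zz|Zz
⇒ Z over [I-1,I-2,II-1,II-2,II-3]: 3 consistent

II-3 ∈ {PP Zz, PP zz, Pp Zz, Pp zz}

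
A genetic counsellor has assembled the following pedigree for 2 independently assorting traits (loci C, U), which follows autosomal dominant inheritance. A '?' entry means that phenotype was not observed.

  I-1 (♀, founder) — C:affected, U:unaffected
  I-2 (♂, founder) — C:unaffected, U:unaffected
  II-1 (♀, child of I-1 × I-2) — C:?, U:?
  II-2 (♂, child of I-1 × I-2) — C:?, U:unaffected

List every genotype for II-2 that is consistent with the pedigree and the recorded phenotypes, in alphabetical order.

II-2 ∈ {Cc uu, cc uu}

C/I-1 aff ·: Cc|CC
C/I-2 un ·: cc
C/II-1 ? I-1×I-2: cc|Cc
C/II-2 ? I-1×I-2: cc|Cc
⇒ C over [I-1,I-2,II-1,II-2]: 5 consistent
U/I-1 un ·: uu
U/I-2 un ·: uu
U/II-1 ? I-1×I-2: uu
U/II-2 un I-1×I-2: uu
⇒ U over [I-1,I-2,II-1,II-2]: 1 consistent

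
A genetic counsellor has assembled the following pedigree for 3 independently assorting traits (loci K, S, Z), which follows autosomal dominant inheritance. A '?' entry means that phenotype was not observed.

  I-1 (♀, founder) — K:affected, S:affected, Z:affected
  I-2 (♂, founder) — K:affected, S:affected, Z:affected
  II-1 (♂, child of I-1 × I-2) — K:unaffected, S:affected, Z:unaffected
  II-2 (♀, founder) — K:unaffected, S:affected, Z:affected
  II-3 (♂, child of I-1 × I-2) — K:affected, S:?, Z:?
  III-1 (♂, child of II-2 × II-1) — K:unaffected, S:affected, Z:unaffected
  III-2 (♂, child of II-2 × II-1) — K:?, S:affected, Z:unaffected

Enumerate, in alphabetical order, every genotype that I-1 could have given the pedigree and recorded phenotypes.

I-1 ∈ {Kk SS Zz, Kk Ss Zz}

K/I-1 aff ·: Kk
K/I-2 aff ·: Kk
K/II-1 un I-1×I-2: kk
K/II-2 un ·: kk
K/II-3 aff I-1×I-2: Kk|KK
K/III-1 un II-2×II-1: kk
K/III-2 ? II-2×II-1: kk
⇒ K over [I-1,I-2,II-1,II-2,II-3,III-1,III-2]: 2 consistent
S/I-1 aff ·: Ss|SS
S/I-2 aff ·: Ss|SS
S/II-1 aff I-1×I-2: Ss|SS
S/II-2 aff ·: Ss|SS
S/II-3 ? I-1×I-2: ss|Ss|SS
S/III-1 aff II-2×II-1: Ss|SS
S/III-2 aff II-2×II-1: Ss|SS
⇒ S over [I-1,I-2,II-1,II-2,II-3,III-1,III-2]: 96 consistent
Z/I-1 aff ·: Zz
Z/I-2 aff ·: Zz
Z/II-1 un I-1×I-2: zz
Z/II-2 aff ·: Zz
Z/II-3 ? I-1×I-2: zz|Zz|ZZ
Z/III-1 un II-2×II-1: zz
Z/III-2 un II-2×II-1: zz
⇒ Z over [I-1,I-2,II-1,II-2,II-3,III-1,III-2]: 3 consistent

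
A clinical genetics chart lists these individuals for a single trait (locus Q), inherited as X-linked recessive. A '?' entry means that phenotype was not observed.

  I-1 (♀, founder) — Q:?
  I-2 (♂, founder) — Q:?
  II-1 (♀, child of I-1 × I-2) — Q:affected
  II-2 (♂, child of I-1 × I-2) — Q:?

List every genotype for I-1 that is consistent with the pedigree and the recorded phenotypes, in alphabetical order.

I-1 ∈ {X^QX^q, X^qX^q}

Q/I-1 ? ·: X^QX^q|X^qX^q
Q/I-2 ? ·: X^qY
Q/II-1 aff I-1×I-2: X^qX^q
Q/II-2 ? I-1×I-2: X^QY|X^qY
⇒ Q over [I-1,I-2,II-1,II-2]: 3 consistent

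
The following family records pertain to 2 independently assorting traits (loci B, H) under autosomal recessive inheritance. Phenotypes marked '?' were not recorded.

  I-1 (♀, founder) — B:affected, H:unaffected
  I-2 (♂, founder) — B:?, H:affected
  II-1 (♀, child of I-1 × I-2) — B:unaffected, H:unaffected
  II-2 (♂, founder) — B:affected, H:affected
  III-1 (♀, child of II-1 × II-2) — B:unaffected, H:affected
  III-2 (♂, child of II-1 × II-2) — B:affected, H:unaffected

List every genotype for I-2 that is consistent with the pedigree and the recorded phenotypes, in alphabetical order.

I-2 ∈ {BB hh, Bb hh}

B/I-1 aff ·: bb
B/I-2 ? ·: BB|Bb
B/II-1 un I-1×I-2: Bb
B/II-2 aff ·: bb
B/III-1 un II-1×II-2: Bb
B/III-2 aff II-1×II-2: bb
⇒ B over [I-1,I-2,II-1,II-2,III-1,III-2]: 2 consistent
H/I-1 un ·: HH|Hh
H/I-2 aff ·: hh
H/II-1 un I-1×I-2: Hh
H/II-2 aff ·: hh
H/III-1 aff II-1×II-2: hh
H/III-2 un II-1×II-2: Hh
⇒ H over [I-1,I-2,II-1,II-2,III-1,III-2]: 2 consistent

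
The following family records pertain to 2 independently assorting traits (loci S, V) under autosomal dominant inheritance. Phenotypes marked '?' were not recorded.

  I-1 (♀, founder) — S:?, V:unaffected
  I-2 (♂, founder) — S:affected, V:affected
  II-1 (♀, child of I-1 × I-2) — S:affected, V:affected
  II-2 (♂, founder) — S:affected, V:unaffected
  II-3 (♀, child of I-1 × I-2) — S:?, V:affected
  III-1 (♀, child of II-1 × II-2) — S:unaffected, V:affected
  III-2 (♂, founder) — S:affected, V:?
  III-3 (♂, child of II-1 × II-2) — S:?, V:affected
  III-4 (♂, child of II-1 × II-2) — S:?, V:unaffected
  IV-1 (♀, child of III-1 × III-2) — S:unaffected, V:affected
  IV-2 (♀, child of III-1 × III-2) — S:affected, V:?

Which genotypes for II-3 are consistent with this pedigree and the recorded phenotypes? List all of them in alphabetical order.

S/I-1 ? ·: ss|Ss|SS
S/I-2 aff ·: Ss|SS
S/II-1 aff I-1×I-2: Ss
S/II-2 aff ·: Ss
S/II-3 ? I-1×I-2: ss|Ss|SS
S/III-1 un II-1×II-2: ss
S/III-2 aff ·: Ss
S/III-3 ? II-1×II-2: ss|Ss|SS
S/III-4 ? II-1×II-2: ss|Ss|SS
S/IV-1 un III-1×III-2: ss
S/IV-2 aff III-1×III-2: Ss
⇒ S over [I-1,I-2,II-1,II-2,II-3,III-1,III-2,III-3,III-4,IV-1,IV-2]: 90 consistent
V/I-1 un ·: vv
V/I-2 aff ·: Vv|VV
V/II-1 aff I-1×I-2: Vv
V/II-2 un ·: vv
V/II-3 aff I-1×I-2: Vv
V/III-1 aff II-1×II-2: Vv
V/III-2 ? ·: vv|Vv|VV
V/III-3 aff II-1×II-2: Vv
V/III-4 un II-1×II-2: vv
V/IV-1 aff III-1×III-2: Vv|VV
V/IV-2 ? III-1×III-2: vv|Vv|VV
⇒ V over [I-1,I-2,II-1,II-2,II-3,III-1,III-2,III-3,III-4,IV-1,IV-2]: 24 consistent

II-3 ∈ {SS Vv, Ss Vv, ss Vv}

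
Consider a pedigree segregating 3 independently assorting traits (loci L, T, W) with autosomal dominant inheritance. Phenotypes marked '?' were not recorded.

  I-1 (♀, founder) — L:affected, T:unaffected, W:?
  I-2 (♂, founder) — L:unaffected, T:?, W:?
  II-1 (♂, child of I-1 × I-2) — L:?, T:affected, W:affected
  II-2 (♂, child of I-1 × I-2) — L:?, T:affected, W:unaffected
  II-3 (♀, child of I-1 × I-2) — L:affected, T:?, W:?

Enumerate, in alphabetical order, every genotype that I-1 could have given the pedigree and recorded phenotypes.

I-1 ∈ {LL tt Ww, LL tt ww, Ll tt Ww, Ll tt ww}

L/I-1 aff ·: Ll|LL
L/I-2 un ·: ll
L/II-1 ? I-1×I-2: ll|Ll
L/II-2 ? I-1×I-2: ll|Ll
L/II-3 aff I-1×I-2: Ll
⇒ L over [I-1,I-2,II-1,II-2,II-3]: 5 consistent
T/I-1 un ·: tt
T/I-2 ? ·: Tt|TT
T/II-1 aff I-1×I-2: Tt
T/II-2 aff I-1×I-2: Tt
T/II-3 ? I-1×I-2: tt|Tt
⇒ T over [I-1,I-2,II-1,II-2,II-3]: 3 consistent
W/I-1 ? ·: ww|Ww
W/I-2 ? ·: ww|Ww
W/II-1 aff I-1×I-2: Ww|WW
W/II-2 un I-1×I-2: ww
W/II-3 ? I-1×I-2: ww|Ww|WW
⇒ W over [I-1,I-2,II-1,II-2,II-3]: 10 consistent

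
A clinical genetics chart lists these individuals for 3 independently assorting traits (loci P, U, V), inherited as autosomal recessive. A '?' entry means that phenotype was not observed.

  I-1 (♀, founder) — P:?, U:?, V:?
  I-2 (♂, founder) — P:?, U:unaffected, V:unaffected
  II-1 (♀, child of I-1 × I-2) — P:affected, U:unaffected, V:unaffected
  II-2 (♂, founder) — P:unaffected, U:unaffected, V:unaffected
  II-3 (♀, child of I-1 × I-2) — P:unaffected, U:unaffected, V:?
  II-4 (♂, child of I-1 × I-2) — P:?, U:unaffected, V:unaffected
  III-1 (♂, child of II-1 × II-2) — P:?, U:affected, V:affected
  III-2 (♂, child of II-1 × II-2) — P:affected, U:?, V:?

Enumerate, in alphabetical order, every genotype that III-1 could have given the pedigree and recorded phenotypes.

III-1 ∈ {Pp uu vv, pp uu vv}

P/I-1 ? ·: Pp|pp
P/I-2 ? ·: Pp|pp
P/II-1 aff I-1×I-2: pp
P/II-2 un ·: Pp
P/II-3 un I-1×I-2: PP|Pp
P/II-4 ? I-1×I-2: PP|Pp|pp
P/III-1 ? II-1×II-2: Pp|pp
P/III-2 aff II-1×II-2: pp
⇒ P over [I-1,I-2,II-1,II-2,II-3,II-4,III-1,III-2]: 20 consistent
U/I-1 ? ·: UU|Uu|uu
U/I-2 un ·: UU|Uu
U/II-1 un I-1×I-2: Uu
U/II-2 un ·: Uu
U/II-3 un I-1×I-2: UU|Uu
U/II-4 un I-1×I-2: UU|Uu
U/III-1 aff II-1×II-2: uu
U/III-2 ? II-1×II-2: UU|Uu|uu
⇒ U over [I-1,I-2,II-1,II-2,II-3,II-4,III-1,III-2]: 42 consistent
V/I-1 ? ·: VV|Vv|vv
V/I-2 un ·: VV|Vv
V/II-1 un I-1×I-2: Vv
V/II-2 un ·: Vv
V/II-3 ? I-1×I-2: VV|Vv|vv
V/II-4 un I-1×I-2: VV|Vv
V/III-1 aff II-1×II-2: vv
V/III-2 ? II-1×II-2: VV|Vv|vv
⇒ V over [I-1,I-2,II-1,II-2,II-3,II-4,III-1,III-2]: 51 consistent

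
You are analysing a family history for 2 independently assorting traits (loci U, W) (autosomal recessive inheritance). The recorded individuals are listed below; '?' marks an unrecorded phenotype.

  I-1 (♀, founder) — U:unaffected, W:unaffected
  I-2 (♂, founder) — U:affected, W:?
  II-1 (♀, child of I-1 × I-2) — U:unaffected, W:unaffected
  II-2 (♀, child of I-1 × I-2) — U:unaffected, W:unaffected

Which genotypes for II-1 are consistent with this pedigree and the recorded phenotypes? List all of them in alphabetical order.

II-1 ∈ {Uu WW, Uu Ww}

U/I-1 un ·: UU|Uu
U/I-2 aff ·: uu
U/II-1 un I-1×I-2: Uu
U/II-2 un I-1×I-2: Uu
⇒ U over [I-1,I-2,II-1,II-2]: 2 consistent
W/I-1 un ·: WW|Ww
W/I-2 ? ·: WW|Ww|ww
W/II-1 un I-1×I-2: WW|Ww
W/II-2 un I-1×I-2: WW|Ww
⇒ W over [I-1,I-2,II-1,II-2]: 15 consistent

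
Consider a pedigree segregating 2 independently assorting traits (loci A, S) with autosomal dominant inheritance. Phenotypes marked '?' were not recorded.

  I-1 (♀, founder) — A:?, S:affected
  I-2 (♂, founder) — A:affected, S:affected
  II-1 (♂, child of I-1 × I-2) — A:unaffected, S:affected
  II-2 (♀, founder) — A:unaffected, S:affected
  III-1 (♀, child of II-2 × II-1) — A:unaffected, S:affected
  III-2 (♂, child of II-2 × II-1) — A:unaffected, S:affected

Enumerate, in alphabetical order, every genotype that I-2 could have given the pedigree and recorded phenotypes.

A/I-1 ? ·: aa|Aa
A/I-2 aff ·: Aa
A/II-1 un I-1×I-2: aa
A/II-2 un ·: aa
A/III-1 un II-2×II-1: aa
A/III-2 un II-2×II-1: aa
⇒ A over [I-1,I-2,II-1,II-2,III-1,III-2]: 2 consistent
S/I-1 aff ·: Ss|SS
S/I-2 aff ·: Ss|SS
S/II-1 aff I-1×I-2: Ss|SS
S/II-2 aff ·: Ss|SS
S/III-1 aff II-2×II-1: Ss|SS
S/III-2 aff II-2×II-1: Ss|SS
⇒ S over [I-1,I-2,II-1,II-2,III-1,III-2]: 44 consistent

I-2 ∈ {Aa SS, Aa Ss}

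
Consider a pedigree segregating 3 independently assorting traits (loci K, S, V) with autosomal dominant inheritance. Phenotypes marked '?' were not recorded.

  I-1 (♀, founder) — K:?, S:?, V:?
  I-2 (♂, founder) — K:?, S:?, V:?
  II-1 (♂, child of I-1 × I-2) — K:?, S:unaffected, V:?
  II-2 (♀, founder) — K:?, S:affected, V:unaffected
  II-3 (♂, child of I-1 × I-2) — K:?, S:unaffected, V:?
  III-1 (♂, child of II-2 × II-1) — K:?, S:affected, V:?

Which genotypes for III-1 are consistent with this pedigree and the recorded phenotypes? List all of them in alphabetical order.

K/I-1 ? ·: kk|Kk|KK
K/I-2 ? ·: kk|Kk|KK
K/II-1 ? I-1×I-2: kk|Kk|KK
K/II-2 ? ·: kk|Kk|KK
K/II-3 ? I-1×I-2: kk|Kk|KK
K/III-1 ? II-2×II-1: kk|Kk|KK
⇒ K over [I-1,I-2,II-1,II-2,II-3,III-1]: 155 consistent
S/I-1 ? ·: ss|Ss
S/I-2 ? ·: ss|Ss
S/II-1 un I-1×I-2: ss
S/II-2 aff ·: Ss|SS
S/II-3 un I-1×I-2: ss
S/III-1 aff II-2×II-1: Ss
⇒ S over [I-1,I-2,II-1,II-2,II-3,III-1]: 8 consistent
V/I-1 ? ·: vv|Vv|VV
V/I-2 ? ·: vv|Vv|VV
V/II-1 ? I-1×I-2: vv|Vv|VV
V/II-2 un ·: vv
V/II-3 ? I-1×I-2: vv|Vv|VV
V/III-1 ? II-2×II-1: vv|Vv
⇒ V over [I-1,I-2,II-1,II-2,II-3,III-1]: 42 consistent

III-1 ∈ {KK Ss Vv, KK Ss vv, Kk Ss Vv, Kk Ss vv, kk Ss Vv, kk Ss vv}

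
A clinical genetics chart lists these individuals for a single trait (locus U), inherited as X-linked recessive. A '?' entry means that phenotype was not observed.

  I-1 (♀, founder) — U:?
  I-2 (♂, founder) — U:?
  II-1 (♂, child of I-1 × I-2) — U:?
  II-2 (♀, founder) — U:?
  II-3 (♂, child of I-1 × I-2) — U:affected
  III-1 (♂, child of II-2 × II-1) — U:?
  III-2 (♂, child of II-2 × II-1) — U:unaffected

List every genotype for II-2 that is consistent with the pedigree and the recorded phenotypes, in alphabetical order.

U/I-1 ? ·: X^UX^u|X^uX^u
U/I-2 ? ·: X^UY|X^uY
U/II-1 ? I-1×I-2: X^UY|X^uY
U/II-2 ? ·: X^UX^U|X^UX^u
U/II-3 aff I-1×I-2: X^uY
U/III-1 ? II-2×II-1: X^UY|X^uY
U/III-2 un II-2×II-1: X^UY
⇒ U over [I-1,I-2,II-1,II-2,II-3,III-1,III-2]: 18 consistent

II-2 ∈ {X^UX^U, X^UX^u}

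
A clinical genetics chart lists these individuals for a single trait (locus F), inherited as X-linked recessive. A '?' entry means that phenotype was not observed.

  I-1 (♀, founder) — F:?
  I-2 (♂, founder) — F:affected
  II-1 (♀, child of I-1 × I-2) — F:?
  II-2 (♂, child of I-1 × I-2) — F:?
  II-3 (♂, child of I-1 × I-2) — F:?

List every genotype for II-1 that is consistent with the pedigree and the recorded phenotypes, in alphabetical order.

F/I-1 ? ·: X^FX^F|X^FX^f|X^fX^f
F/I-2 aff ·: X^fY
F/II-1 ? I-1×I-2: X^FX^f|X^fX^f
F/II-2 ? I-1×I-2: X^FY|X^fY
F/II-3 ? I-1×I-2: X^FY|X^fY
⇒ F over [I-1,I-2,II-1,II-2,II-3]: 10 consistent

II-1 ∈ {X^FX^f, X^fX^f}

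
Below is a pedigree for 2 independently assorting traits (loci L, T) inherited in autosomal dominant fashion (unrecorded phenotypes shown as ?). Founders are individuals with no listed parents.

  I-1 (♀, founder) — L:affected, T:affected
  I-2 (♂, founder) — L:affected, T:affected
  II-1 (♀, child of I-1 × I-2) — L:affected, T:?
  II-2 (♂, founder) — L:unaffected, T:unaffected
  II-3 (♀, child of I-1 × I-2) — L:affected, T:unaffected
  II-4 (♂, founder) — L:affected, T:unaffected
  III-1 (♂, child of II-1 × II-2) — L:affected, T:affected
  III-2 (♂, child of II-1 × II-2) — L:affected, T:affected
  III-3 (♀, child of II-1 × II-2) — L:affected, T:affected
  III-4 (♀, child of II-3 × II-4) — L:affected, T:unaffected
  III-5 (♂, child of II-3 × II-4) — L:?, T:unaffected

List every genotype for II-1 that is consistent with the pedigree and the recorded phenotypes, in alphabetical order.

II-1 ∈ {LL TT, LL Tt, Ll TT, Ll Tt}

L/I-1 aff ·: Ll|LL
L/I-2 aff ·: Ll|LL
L/II-1 aff I-1×I-2: Ll|LL
L/II-2 un ·: ll
L/II-3 aff I-1×I-2: Ll|LL
L/II-4 aff ·: Ll|LL
L/III-1 aff II-1×II-2: Ll
L/III-2 aff II-1×II-2: Ll
L/III-3 aff II-1×II-2: Ll
L/III-4 aff II-3×II-4: Ll|LL
L/III-5 ? II-3×II-4: ll|Ll|LL
⇒ L over [I-1,I-2,II-1,II-2,II-3,II-4,III-1,III-2,III-3,III-4,III-5]: 95 consistent
T/I-1 aff ·: Tt
T/I-2 aff ·: Tt
T/II-1 ? I-1×I-2: Tt|TT
T/II-2 un ·: tt
T/II-3 un I-1×I-2: tt
T/II-4 un ·: tt
T/III-1 aff II-1×II-2: Tt
T/III-2 aff II-1×II-2: Tt
T/III-3 aff II-1×II-2: Tt
T/III-4 un II-3×II-4: tt
T/III-5 un II-3×II-4: tt
⇒ T over [I-1,I-2,II-1,II-2,II-3,II-4,III-1,III-2,III-3,III-4,III-5]: 2 consistent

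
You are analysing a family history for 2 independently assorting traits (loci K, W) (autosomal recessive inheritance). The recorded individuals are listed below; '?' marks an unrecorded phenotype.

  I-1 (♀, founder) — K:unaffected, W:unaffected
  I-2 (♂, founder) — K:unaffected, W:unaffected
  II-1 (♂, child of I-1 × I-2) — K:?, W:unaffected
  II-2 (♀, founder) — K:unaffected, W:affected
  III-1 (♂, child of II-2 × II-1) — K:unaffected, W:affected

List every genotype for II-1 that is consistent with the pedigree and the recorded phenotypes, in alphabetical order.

II-1 ∈ {KK Ww, Kk Ww, kk Ww}

K/I-1 un ·: KK|Kk
K/I-2 un ·: KK|Kk
K/II-1 ? I-1×I-2: KK|Kk|kk
K/II-2 un ·: KK|Kk
K/III-1 un II-2×II-1: KK|Kk
⇒ K over [I-1,I-2,II-1,II-2,III-1]: 26 consistent
W/I-1 un ·: WW|Ww
W/I-2 un ·: WW|Ww
W/II-1 un I-1×I-2: Ww
W/II-2 aff ·: ww
W/III-1 aff II-2×II-1: ww
⇒ W over [I-1,I-2,II-1,II-2,III-1]: 3 consistent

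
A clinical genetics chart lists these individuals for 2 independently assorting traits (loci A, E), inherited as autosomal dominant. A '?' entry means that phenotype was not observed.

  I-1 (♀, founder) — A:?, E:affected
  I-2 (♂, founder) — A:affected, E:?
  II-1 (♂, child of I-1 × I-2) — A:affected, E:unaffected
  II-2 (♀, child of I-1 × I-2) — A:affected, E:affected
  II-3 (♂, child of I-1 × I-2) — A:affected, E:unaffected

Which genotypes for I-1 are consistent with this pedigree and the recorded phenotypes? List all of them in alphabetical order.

A/I-1 ? ·: aa|Aa|AA
A/I-2 aff ·: Aa|AA
A/II-1 aff I-1×I-2: Aa|AA
A/II-2 aff I-1×I-2: Aa|AA
A/II-3 aff I-1×I-2: Aa|AA
⇒ A over [I-1,I-2,II-1,II-2,II-3]: 27 consistent
E/I-1 aff ·: Ee
E/I-2 ? ·: ee|Ee
E/II-1 un I-1×I-2: ee
E/II-2 aff I-1×I-2: Ee|EE
E/II-3 un I-1×I-2: ee
⇒ E over [I-1,I-2,II-1,II-2,II-3]: 3 consistent

I-1 ∈ {AA Ee, Aa Ee, aa Ee}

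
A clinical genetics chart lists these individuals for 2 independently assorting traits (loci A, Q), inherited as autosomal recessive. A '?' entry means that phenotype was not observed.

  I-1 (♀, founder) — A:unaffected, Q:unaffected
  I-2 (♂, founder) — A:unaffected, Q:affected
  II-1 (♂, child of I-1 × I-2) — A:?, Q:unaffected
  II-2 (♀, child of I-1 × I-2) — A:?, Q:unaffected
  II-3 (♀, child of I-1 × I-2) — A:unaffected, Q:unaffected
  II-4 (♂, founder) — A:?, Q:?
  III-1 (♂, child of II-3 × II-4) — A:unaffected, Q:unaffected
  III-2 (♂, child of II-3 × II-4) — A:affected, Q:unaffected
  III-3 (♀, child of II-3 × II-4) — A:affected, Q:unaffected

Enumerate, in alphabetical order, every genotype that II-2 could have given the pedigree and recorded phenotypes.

A/I-1 un ·: AA|Aa
A/I-2 un ·: AA|Aa
A/II-1 ? I-1×I-2: AA|Aa|aa
A/II-2 ? I-1×I-2: AA|Aa|aa
A/II-3 un I-1×I-2: Aa
A/II-4 ? ·: Aa|aa
A/III-1 un II-3×II-4: AA|Aa
A/III-2 aff II-3×II-4: aa
A/III-3 aff II-3×II-4: aa
⇒ A over [I-1,I-2,II-1,II-2,II-3,II-4,III-1,III-2,III-3]: 51 consistent
Q/I-1 un ·: QQ|Qq
Q/I-2 aff ·: qq
Q/II-1 un I-1×I-2: Qq
Q/II-2 un I-1×I-2: Qq
Q/II-3 un I-1×I-2: Qq
Q/II-4 ? ·: QQ|Qq|qq
Q/III-1 un II-3×II-4: QQ|Qq
Q/III-2 un II-3×II-4: QQ|Qq
Q/III-3 un II-3×II-4: QQ|Qq
⇒ Q over [I-1,I-2,II-1,II-2,II-3,II-4,III-1,III-2,III-3]: 34 consistent

II-2 ∈ {AA Qq, Aa Qq, aa Qq}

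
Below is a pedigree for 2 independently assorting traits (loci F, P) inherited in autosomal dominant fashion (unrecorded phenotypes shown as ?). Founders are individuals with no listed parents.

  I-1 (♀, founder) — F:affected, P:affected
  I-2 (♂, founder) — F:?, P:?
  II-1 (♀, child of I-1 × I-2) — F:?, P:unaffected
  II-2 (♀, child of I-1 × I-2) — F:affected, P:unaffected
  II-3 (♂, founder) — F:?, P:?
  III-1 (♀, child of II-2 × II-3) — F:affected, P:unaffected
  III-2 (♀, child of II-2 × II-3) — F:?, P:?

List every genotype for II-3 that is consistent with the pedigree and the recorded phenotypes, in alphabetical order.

II-3 ∈ {FF Pp, FF pp, Ff Pp, Ff pp, ff Pp, ff pp}

F/I-1 aff ·: Ff|FF
F/I-2 ? ·: ff|Ff|FF
F/II-1 ? I-1×I-2: ff|Ff|FF
F/II-2 aff I-1×I-2: Ff|FF
F/II-3 ? ·: ff|Ff|FF
F/III-1 aff II-2×II-3: Ff|FF
F/III-2 ? II-2×II-3: ff|Ff|FF
⇒ F over [I-1,I-2,II-1,II-2,II-3,III-1,III-2]: 168 consistent
P/I-1 aff ·: Pp
P/I-2 ? ·: pp|Pp
P/II-1 un I-1×I-2: pp
P/II-2 un I-1×I-2: pp
P/II-3 ? ·: pp|Pp
P/III-1 un II-2×II-3: pp
P/III-2 ? II-2×II-3: pp|Pp
⇒ P over [I-1,I-2,II-1,II-2,II-3,III-1,III-2]: 6 consistent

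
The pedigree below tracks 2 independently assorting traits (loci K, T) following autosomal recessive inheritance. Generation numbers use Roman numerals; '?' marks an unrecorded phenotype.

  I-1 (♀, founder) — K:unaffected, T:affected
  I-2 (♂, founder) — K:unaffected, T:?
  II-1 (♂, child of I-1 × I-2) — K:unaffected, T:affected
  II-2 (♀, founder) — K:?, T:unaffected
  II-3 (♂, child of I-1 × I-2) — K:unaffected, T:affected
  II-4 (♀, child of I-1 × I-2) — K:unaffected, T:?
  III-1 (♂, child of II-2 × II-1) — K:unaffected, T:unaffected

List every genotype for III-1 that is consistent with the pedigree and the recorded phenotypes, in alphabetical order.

III-1 ∈ {KK Tt, Kk Tt}

K/I-1 un ·: KK|Kk
K/I-2 un ·: KK|Kk
K/II-1 un I-1×I-2: KK|Kk
K/II-2 ? ·: KK|Kk|kk
K/II-3 un I-1×I-2: KK|Kk
K/II-4 un I-1×I-2: KK|Kk
K/III-1 un II-2×II-1: KK|Kk
⇒ K over [I-1,I-2,II-1,II-2,II-3,II-4,III-1]: 112 consistent
T/I-1 aff ·: tt
T/I-2 ? ·: Tt|tt
T/II-1 aff I-1×I-2: tt
T/II-2 un ·: TT|Tt
T/II-3 aff I-1×I-2: tt
T/II-4 ? I-1×I-2: Tt|tt
T/III-1 un II-2×II-1: Tt
⇒ T over [I-1,I-2,II-1,II-2,II-3,II-4,III-1]: 6 consistent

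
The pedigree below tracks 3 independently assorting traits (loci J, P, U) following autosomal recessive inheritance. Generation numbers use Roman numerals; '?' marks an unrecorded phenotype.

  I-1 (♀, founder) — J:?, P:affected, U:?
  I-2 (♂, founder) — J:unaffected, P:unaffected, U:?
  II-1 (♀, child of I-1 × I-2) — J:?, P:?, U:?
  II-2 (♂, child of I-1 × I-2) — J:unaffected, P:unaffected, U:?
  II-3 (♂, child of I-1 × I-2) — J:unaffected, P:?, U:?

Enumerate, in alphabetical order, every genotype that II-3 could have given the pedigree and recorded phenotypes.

J/I-1 ? ·: JJ|Jj|jj
J/I-2 un ·: JJ|Jj
J/II-1 ? I-1×I-2: JJ|Jj|jj
J/II-2 un I-1×I-2: JJ|Jj
J/II-3 un I-1×I-2: JJ|Jj
⇒ J over [I-1,I-2,II-1,II-2,II-3]: 32 consistent
P/I-1 aff ·: pp
P/I-2 un ·: PP|Pp
P/II-1 ? I-1×I-2: Pp|pp
P/II-2 un I-1×I-2: Pp
P/II-3 ? I-1×I-2: Pp|pp
⇒ P over [I-1,I-2,II-1,II-2,II-3]: 5 consistent
U/I-1 ? ·: UU|Uu|uu
U/I-2 ? ·: UU|Uu|uu
U/II-1 ? I-1×I-2: UU|Uu|uu
U/II-2 ? I-1×I-2: UU|Uu|uu
U/II-3 ? I-1×I-2: UU|Uu|uu
⇒ U over [I-1,I-2,II-1,II-2,II-3]: 63 consistent

II-3 ∈ {JJ Pp UU, JJ Pp Uu, JJ Pp uu, JJ pp UU, JJ pp Uu, JJ pp uu, Jj Pp UU, Jj Pp Uu, Jj Pp uu, Jj pp UU, Jj pp Uu, Jj pp uu}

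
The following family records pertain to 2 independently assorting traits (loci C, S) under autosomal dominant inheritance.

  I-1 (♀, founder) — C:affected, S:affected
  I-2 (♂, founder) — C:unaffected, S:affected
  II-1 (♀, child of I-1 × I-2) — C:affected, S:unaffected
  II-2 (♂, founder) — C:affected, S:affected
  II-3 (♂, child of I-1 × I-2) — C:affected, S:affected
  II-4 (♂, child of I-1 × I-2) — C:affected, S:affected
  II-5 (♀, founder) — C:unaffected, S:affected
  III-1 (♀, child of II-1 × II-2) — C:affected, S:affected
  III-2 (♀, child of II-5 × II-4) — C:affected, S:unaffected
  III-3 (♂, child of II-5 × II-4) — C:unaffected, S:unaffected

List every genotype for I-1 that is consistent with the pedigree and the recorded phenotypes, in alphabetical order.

I-1 ∈ {CC Ss, Cc Ss}

C/I-1 aff ·: Cc|CC
C/I-2 un ·: cc
C/II-1 aff I-1×I-2: Cc
C/II-2 aff ·: Cc|CC
C/II-3 aff I-1×I-2: Cc
C/II-4 aff I-1×I-2: Cc
C/II-5 un ·: cc
C/III-1 aff II-1×II-2: Cc|CC
C/III-2 aff II-5×II-4: Cc
C/III-3 un II-5×II-4: cc
⇒ C over [I-1,I-2,II-1,II-2,II-3,II-4,II-5,III-1,III-2,III-3]: 8 consistent
S/I-1 aff ·: Ss
S/I-2 aff ·: Ss
S/II-1 un I-1×I-2: ss
S/II-2 aff ·: Ss|SS
S/II-3 aff I-1×I-2: Ss|SS
S/II-4 aff I-1×I-2: Ss
S/II-5 aff ·: Ss
S/III-1 aff II-1×II-2: Ss
S/III-2 un II-5×II-4: ss
S/III-3 un II-5×II-4: ss
⇒ S over [I-1,I-2,II-1,II-2,II-3,II-4,II-5,III-1,III-2,III-3]: 4 consistent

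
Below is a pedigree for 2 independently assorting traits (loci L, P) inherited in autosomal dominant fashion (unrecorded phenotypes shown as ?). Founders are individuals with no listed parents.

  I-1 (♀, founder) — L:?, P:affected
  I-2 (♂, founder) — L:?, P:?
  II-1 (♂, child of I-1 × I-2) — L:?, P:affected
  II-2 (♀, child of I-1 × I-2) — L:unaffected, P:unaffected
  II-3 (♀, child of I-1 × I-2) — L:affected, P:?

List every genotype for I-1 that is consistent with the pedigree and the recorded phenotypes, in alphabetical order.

I-1 ∈ {Ll Pp, ll Pp}

L/I-1 ? ·: ll|Ll
L/I-2 ? ·: ll|Ll
L/II-1 ? I-1×I-2: ll|Ll|LL
L/II-2 un I-1×I-2: ll
L/II-3 aff I-1×I-2: Ll|LL
⇒ L over [I-1,I-2,II-1,II-2,II-3]: 10 consistent
P/I-1 aff ·: Pp
P/I-2 ? ·: pp|Pp
P/II-1 aff I-1×I-2: Pp|PP
P/II-2 un I-1×I-2: pp
P/II-3 ? I-1×I-2: pp|Pp|PP
⇒ P over [I-1,I-2,II-1,II-2,II-3]: 8 consistent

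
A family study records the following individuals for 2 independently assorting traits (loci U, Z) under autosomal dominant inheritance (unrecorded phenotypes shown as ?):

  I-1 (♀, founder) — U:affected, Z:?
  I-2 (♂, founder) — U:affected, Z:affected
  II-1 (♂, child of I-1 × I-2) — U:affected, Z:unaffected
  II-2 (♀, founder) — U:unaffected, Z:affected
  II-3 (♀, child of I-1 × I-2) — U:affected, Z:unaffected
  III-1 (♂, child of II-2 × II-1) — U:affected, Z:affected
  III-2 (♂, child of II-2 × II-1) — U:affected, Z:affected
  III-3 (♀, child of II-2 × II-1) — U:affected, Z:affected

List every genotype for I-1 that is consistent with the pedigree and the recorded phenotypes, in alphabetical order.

U/I-1 aff ·: Uu|UU
U/I-2 aff ·: Uu|UU
U/II-1 aff I-1×I-2: Uu|UU
U/II-2 un ·: uu
U/II-3 aff I-1×I-2: Uu|UU
U/III-1 aff II-2×II-1: Uu
U/III-2 aff II-2×II-1: Uu
U/III-3 aff II-2×II-1: Uu
⇒ U over [I-1,I-2,II-1,II-2,II-3,III-1,III-2,III-3]: 13 consistent
Z/I-1 ? ·: zz|Zz
Z/I-2 aff ·: Zz
Z/II-1 un I-1×I-2: zz
Z/II-2 aff ·: Zz|ZZ
Z/II-3 un I-1×I-2: zz
Z/III-1 aff II-2×II-1: Zz
Z/III-2 aff II-2×II-1: Zz
Z/III-3 aff II-2×II-1: Zz
⇒ Z over [I-1,I-2,II-1,II-2,II-3,III-1,III-2,III-3]: 4 consistent

I-1 ∈ {UU Zz, UU zz, Uu Zz, Uu zz}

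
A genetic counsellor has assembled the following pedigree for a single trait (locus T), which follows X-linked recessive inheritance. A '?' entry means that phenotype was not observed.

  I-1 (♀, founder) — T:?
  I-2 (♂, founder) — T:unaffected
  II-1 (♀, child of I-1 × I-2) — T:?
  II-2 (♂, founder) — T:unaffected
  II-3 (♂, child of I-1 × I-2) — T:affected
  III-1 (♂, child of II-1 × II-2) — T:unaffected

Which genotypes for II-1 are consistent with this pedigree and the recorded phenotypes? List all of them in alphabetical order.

II-1 ∈ {X^TX^T, X^TX^t}

T/I-1 ? ·: X^TX^t|X^tX^t
T/I-2 un ·: X^TY
T/II-1 ? I-1×I-2: X^TX^T|X^TX^t
T/II-2 un ·: X^TY
T/II-3 aff I-1×I-2: X^tY
T/III-1 un II-1×II-2: X^TY
⇒ T over [I-1,I-2,II-1,II-2,II-3,III-1]: 3 consistent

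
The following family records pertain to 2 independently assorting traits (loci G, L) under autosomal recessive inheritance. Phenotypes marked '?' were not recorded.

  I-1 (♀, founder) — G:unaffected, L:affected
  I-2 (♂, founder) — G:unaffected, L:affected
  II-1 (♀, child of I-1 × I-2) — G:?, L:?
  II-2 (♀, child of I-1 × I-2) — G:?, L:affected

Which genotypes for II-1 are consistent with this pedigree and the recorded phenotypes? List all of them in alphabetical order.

G/I-1 un ·: GG|Gg
G/I-2 un ·: GG|Gg
G/II-1 ? I-1×I-2: GG|Gg|gg
G/II-2 ? I-1×I-2: GG|Gg|gg
⇒ G over [I-1,I-2,II-1,II-2]: 18 consistent
L/I-1 aff ·: ll
L/I-2 aff ·: ll
L/II-1 ? I-1×I-2: ll
L/II-2 aff I-1×I-2: ll
⇒ L over [I-1,I-2,II-1,II-2]: 1 consistent

II-1 ∈ {GG ll, Gg ll, gg ll}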